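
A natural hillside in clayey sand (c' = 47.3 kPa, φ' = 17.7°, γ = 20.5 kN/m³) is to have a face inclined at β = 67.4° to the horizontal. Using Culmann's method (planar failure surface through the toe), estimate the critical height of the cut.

H_c = 22.98 m

Culmann's analysis gives the critical failure plane at α_cr = (β + φ')/2 = (67.4 + 17.7)/2 = 42.6°, and the critical height
H_c = (4c'/γ) · sinβ cosφ' / [1 − cos(β − φ')]
    = (4·47.3/20.5) · sin67.4°·cos17.7° / [1 − cos(49.7°)]
    = 9.229 · 0.9232·0.9527 / [1 − 0.6468]
    = 9.229 · 0.8795 / 0.3532
    = 22.98 m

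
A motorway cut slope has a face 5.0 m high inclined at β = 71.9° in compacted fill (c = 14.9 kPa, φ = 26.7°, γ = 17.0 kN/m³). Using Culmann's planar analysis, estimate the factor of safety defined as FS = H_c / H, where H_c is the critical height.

H_c = (4c/γ) · sinβ cosφ / [1 − cos(β − φ)]
    = (4·14.9/17.0) · sin71.9°·cos26.7° / [1 − cos45.2°]
    = 3.506 · 0.8492 / 0.2954 = 10.08 m
FS = H_c / H = 10.08 / 5.0 = 2.016

FS = 2.02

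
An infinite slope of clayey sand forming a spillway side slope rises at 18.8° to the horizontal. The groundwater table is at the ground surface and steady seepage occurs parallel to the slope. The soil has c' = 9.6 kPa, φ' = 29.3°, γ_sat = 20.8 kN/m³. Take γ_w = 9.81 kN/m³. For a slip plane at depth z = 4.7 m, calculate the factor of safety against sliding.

With seepage parallel to the slope and the water table at the surface, the effective normal stress on the slip plane uses the buoyant unit weight γ' = γ_sat − γ_w while the driving shear stress uses γ_sat:
FS = [c' + γ' z cos²β tanφ'] / [γ_sat z sinβ cosβ]
γ' = 20.8 − 9.81 = 10.99 kN/m³
Numerator = 9.6 + 10.99·4.7·cos²18.8°·tan29.3° = 9.6 + 10.99·4.7·0.8961·0.5612 = 35.576 kPa
Denominator = 20.8·4.7·sin18.8°·cos18.8° = 20.8·4.7·0.3223·0.9466 = 29.824 kPa
FS = 35.576 / 29.824 = 1.193

FS = 1.19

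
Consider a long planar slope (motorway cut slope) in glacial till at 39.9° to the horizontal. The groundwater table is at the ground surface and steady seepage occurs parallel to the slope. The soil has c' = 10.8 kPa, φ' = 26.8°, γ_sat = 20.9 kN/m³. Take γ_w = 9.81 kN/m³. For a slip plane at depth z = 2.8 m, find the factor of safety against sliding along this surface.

With seepage parallel to the slope and the water table at the surface, the effective normal stress on the slip plane uses the buoyant unit weight γ' = γ_sat − γ_w while the driving shear stress uses γ_sat:
FS = [c' + γ' z cos²β tanφ'] / [γ_sat z sinβ cosβ]
γ' = 20.9 − 9.81 = 11.09 kN/m³
Numerator = 10.8 + 11.09·2.8·cos²39.9°·tan26.8° = 10.8 + 11.09·2.8·0.5885·0.5051 = 20.032 kPa
Denominator = 20.9·2.8·sin39.9°·cos39.9° = 20.9·2.8·0.6414·0.7672 = 28.798 kPa
FS = 20.032 / 28.798 = 0.696

FS = 0.70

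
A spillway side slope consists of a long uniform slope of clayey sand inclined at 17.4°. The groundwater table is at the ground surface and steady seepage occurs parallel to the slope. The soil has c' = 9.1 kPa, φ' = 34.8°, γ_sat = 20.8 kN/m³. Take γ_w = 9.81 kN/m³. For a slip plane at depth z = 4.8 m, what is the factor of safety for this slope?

With seepage parallel to the slope and the water table at the surface, the effective normal stress on the slip plane uses the buoyant unit weight γ' = γ_sat − γ_w while the driving shear stress uses γ_sat:
FS = [c' + γ' z cos²β tanφ'] / [γ_sat z sinβ cosβ]
γ' = 20.8 − 9.81 = 10.99 kN/m³
Numerator = 9.1 + 10.99·4.8·cos²17.4°·tan34.8° = 9.1 + 10.99·4.8·0.9106·0.6950 = 42.485 kPa
Denominator = 20.8·4.8·sin17.4°·cos17.4° = 20.8·4.8·0.2990·0.9542 = 28.490 kPa
FS = 42.485 / 28.490 = 1.491

FS = 1.49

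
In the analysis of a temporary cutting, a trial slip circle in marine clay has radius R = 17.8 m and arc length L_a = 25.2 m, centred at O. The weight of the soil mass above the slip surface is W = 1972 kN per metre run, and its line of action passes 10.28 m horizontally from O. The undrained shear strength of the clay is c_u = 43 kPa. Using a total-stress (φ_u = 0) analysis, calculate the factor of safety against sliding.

Taking moments about the centre O, the resisting moment is provided by the undrained shear strength acting along the arc:
M_R = c_u·L_a·R = 43·25.20·17.8 = 19288.1 kN·m/m
M_D = W·d = 1972·10.28 = 20272.2 kN·m/m
FS = M_R / M_D = 19288.1 / 20272.2 = 0.951

FS = 0.95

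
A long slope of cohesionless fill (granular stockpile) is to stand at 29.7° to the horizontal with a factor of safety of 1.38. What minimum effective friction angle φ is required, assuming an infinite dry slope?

FS = tanφ/tanβ ⇒ tanφ = FS · tanβ = 1.38 · tan29.7° = 0.7871
φ = arctan(0.7871) = 38.21°

φ = 38.2°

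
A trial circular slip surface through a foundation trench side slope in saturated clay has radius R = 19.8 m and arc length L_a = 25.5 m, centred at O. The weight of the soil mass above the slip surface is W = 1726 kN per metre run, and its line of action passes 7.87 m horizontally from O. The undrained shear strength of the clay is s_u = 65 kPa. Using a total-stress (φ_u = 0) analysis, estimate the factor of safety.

Taking moments about the centre O, the resisting moment is provided by the undrained shear strength acting along the arc:
M_R = s_u·L_a·R = 65·25.50·19.8 = 32818.5 kN·m/m
M_D = W·d = 1726·7.87 = 13583.6 kN·m/m
FS = M_R / M_D = 32818.5 / 13583.6 = 2.416

FS = 2.42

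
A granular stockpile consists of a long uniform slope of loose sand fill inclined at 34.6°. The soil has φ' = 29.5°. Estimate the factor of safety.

For a dry cohesionless infinite slope the factor of safety is FS = tanφ' / tanβ.
FS = tan29.5° / tan34.6° = 0.5658 / 0.6899 = 0.820

FS = 0.82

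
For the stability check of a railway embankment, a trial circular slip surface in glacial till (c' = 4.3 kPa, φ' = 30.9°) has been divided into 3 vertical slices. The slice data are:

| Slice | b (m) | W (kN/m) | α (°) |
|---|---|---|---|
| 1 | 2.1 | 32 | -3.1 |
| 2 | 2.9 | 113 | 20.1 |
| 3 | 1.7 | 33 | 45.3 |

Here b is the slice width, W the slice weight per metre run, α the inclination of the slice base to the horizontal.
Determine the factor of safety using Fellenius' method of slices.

Ordinary method of slices: FS = Σ[c'·Δl_i + (W_i cosα_i)·tanφ'] / Σ W_i sinα_i, with Δl_i = b_i / cosα_i.
Slice 1: Δl = 2.1/cos(-3.1°) = 2.103 m; N'_1 = 32·cos(-3.1°) = 32.0; c'Δl = 9.04; W sinα = -1.7
Slice 2: Δl = 2.9/cos20.1° = 3.088 m; N'_2 = 113·cos20.1° = 106.1; c'Δl = 13.28; W sinα = 38.8
Slice 3: Δl = 1.7/cos45.3° = 2.417 m; N'_3 = 33·cos45.3° = 23.2; c'Δl = 10.39; W sinα = 23.5
Σc'Δl = 32.7 kN/m; ΣN' = 161.3 kN/m; ΣW sinα = 60.6 kN/m
Resisting = 32.7 + 161.3·tan30.9° = 32.7 + 96.5 = 129.2 kN/m
FS = 129.2 / 60.6 = 2.134

FS = 2.13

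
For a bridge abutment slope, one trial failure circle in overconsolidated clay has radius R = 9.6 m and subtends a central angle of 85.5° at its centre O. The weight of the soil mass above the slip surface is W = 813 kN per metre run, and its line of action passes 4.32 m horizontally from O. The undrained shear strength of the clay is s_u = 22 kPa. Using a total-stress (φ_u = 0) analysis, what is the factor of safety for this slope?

Taking moments about the centre O, the resisting moment is provided by the undrained shear strength acting along the arc:
Arc length L_a = R·θ = 9.6·(85.5°·π/180) = 9.6·1.4923 = 14.33 m
M_R = s_u·L_a·R = 22·14.33·9.6 = 3025.6 kN·m/m
M_D = W·d = 813·4.32 = 3512.2 kN·m/m
FS = M_R / M_D = 3025.6 / 3512.2 = 0.861

FS = 0.86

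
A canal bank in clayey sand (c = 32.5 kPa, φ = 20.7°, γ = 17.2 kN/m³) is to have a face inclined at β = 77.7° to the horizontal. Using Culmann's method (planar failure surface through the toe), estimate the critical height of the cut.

Culmann's analysis gives the critical failure plane at α_cr = (β + φ)/2 = (77.7 + 20.7)/2 = 49.2°, and the critical height
H_c = (4c/γ) · sinβ cosφ / [1 − cos(β − φ)]
    = (4·32.5/17.2) · sin77.7°·cos20.7° / [1 − cos(57.0°)]
    = 7.558 · 0.9770·0.9354 / [1 − 0.5446]
    = 7.558 · 0.9140 / 0.4554
    = 15.17 m

H_c = 15.17 m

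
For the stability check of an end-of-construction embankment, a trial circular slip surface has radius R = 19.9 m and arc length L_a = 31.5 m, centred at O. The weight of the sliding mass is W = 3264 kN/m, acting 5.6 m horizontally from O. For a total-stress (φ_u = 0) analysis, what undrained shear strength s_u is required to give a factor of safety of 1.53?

FS = s_u·L_a·R / (W·d), so s_u = FS·W·d / (L_a·R).
s_u = 1.53·3264·5.6 / (31.50·19.9) = 27966.0 / 626.85 = 44.61 kPa

s_u = 44.6 kPa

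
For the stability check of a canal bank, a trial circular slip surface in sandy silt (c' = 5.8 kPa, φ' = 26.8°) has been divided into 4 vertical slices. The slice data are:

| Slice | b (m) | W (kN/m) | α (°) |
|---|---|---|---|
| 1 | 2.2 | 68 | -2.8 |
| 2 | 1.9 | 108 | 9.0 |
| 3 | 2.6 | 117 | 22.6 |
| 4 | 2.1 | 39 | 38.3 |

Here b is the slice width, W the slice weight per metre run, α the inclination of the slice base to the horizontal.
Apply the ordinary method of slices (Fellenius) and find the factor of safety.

FS = 2.59

Ordinary method of slices: FS = Σ[c'·Δl_i + (W_i cosα_i)·tanφ'] / Σ W_i sinα_i, with Δl_i = b_i / cosα_i.
Slice 1: Δl = 2.2/cos(-2.8°) = 2.203 m; N'_1 = 68·cos(-2.8°) = 67.9; c'Δl = 12.78; W sinα = -3.3
Slice 2: Δl = 1.9/cos9.0° = 1.924 m; N'_2 = 108·cos9.0° = 106.7; c'Δl = 11.16; W sinα = 16.9
Slice 3: Δl = 2.6/cos22.6° = 2.816 m; N'_3 = 117·cos22.6° = 108.0; c'Δl = 16.33; W sinα = 45.0
Slice 4: Δl = 2.1/cos38.3° = 2.676 m; N'_4 = 39·cos38.3° = 30.6; c'Δl = 15.52; W sinα = 24.2
Σc'Δl = 55.8 kN/m; ΣN' = 313.2 kN/m; ΣW sinα = 82.7 kN/m
Resisting = 55.8 + 313.2·tan26.8° = 55.8 + 158.2 = 214.0 kN/m
FS = 214.0 / 82.7 = 2.587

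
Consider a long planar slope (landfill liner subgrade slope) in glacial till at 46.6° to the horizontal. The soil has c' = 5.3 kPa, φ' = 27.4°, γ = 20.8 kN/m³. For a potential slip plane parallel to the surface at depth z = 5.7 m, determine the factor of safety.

For an infinite slope with a slip plane parallel to the surface (no pore pressure): FS = [c' + γz cos²β tanφ'] / [γz sinβ cosβ].
γz = 20.8·5.7 = 118.56 kN/m²
Numerator = 5.3 + 118.56·cos²46.6°·tan27.4° = 5.3 + 118.56·0.4721·0.5184 = 34.313 kPa
Denominator = 118.56·sin46.6°·cos46.6° = 118.56·0.7266·0.6871 = 59.188 kPa
FS = 34.313 / 59.188 = 0.580

FS = 0.58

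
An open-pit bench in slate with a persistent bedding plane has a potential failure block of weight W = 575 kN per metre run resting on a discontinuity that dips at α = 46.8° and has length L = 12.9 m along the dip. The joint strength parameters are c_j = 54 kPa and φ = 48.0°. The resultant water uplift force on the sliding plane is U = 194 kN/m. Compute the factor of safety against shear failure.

FS = 2.19

Resolving the block weight along and normal to the plane and applying the Mohr–Coulomb strength on the joint:
N' = W cosα − U = 575·cos46.8° − 194 = 199.6 kN/m
Driving force T = W sinα = 575·sin46.8° = 419.2 kN/m
Resisting force R = c_j·L + N'·tanφ = 54·12.9 + 199.6·tan48.0° = 696.6 + 221.7 = 918.3 kN/m
FS = R / T = 918.3 / 419.2 = 2.191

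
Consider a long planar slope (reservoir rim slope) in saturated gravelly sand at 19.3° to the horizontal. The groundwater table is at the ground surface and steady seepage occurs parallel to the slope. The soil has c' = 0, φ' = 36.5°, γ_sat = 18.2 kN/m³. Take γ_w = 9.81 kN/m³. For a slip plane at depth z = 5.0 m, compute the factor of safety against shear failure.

FS = 0.97

With seepage parallel to the slope and the water table at the surface, the effective normal stress on the slip plane uses the buoyant unit weight γ' = γ_sat − γ_w while the driving shear stress uses γ_sat:
FS = [c' + γ' z cos²β tanφ'] / [γ_sat z sinβ cosβ]
(For c' = 0 this reduces to FS = (γ'/γ_sat)·tanφ'/tanβ.)
γ' = 18.2 − 9.81 = 8.39 kN/m³
Numerator = 0.0 + 8.39·5.0·cos²19.3°·tan36.5° = 0.0 + 8.39·5.0·0.8908·0.7400 = 27.650 kPa
Denominator = 18.2·5.0·sin19.3°·cos19.3° = 18.2·5.0·0.3305·0.9438 = 28.387 kPa
FS = 27.650 / 28.387 = 0.974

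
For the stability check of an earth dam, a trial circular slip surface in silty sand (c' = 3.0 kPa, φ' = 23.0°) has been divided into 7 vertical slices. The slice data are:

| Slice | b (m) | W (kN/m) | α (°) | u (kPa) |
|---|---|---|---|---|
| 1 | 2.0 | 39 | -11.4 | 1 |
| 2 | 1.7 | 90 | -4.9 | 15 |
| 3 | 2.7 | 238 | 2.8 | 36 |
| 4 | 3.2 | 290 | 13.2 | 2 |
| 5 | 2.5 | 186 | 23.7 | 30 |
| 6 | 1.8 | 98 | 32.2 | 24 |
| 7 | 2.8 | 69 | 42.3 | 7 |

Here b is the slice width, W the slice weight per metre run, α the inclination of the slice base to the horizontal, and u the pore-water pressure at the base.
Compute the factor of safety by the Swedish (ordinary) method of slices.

FS = 1.42

Ordinary method of slices: FS = Σ[c'·Δl_i + (W_i cosα_i − u_i·Δl_i)·tanφ'] / Σ W_i sinα_i, with Δl_i = b_i / cosα_i.
Slice 1: Δl = 2.0/cos(-11.4°) = 2.040 m; N'_1 = 39·cos(-11.4°) − 1·2.040 = 36.2; c'Δl = 6.12; W sinα = -7.7
Slice 2: Δl = 1.7/cos(-4.9°) = 1.706 m; N'_2 = 90·cos(-4.9°) − 15·1.706 = 64.1; c'Δl = 5.12; W sinα = -7.7
Slice 3: Δl = 2.7/cos2.8° = 2.703 m; N'_3 = 238·cos2.8° − 36·2.703 = 140.4; c'Δl = 8.11; W sinα = 11.6
Slice 4: Δl = 3.2/cos13.2° = 3.287 m; N'_4 = 290·cos13.2° − 2·3.287 = 275.8; c'Δl = 9.86; W sinα = 66.2
Slice 5: Δl = 2.5/cos23.7° = 2.730 m; N'_5 = 186·cos23.7° − 30·2.730 = 88.4; c'Δl = 8.19; W sinα = 74.8
Slice 6: Δl = 1.8/cos32.2° = 2.127 m; N'_6 = 98·cos32.2° − 24·2.127 = 31.9; c'Δl = 6.38; W sinα = 52.2
Slice 7: Δl = 2.8/cos42.3° = 3.786 m; N'_7 = 69·cos42.3° − 7·3.786 = 24.5; c'Δl = 11.36; W sinα = 46.4
Σc'Δl = 55.1 kN/m; ΣN' = 661.2 kN/m; ΣW sinα = 235.9 kN/m
Resisting = 55.1 + 661.2·tan23.0° = 55.1 + 280.7 = 335.8 kN/m
FS = 335.8 / 235.9 = 1.424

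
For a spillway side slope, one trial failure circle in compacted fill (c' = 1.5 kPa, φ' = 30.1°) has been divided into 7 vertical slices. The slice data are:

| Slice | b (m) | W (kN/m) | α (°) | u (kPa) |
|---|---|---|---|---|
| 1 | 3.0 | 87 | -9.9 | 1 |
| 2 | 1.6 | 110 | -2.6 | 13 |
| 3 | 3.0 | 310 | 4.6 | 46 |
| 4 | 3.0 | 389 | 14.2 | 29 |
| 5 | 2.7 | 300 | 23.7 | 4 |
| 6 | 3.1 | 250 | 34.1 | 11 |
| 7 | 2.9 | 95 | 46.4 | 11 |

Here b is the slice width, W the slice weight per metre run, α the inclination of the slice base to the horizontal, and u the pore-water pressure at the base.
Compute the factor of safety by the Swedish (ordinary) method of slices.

FS = 1.53

Ordinary method of slices: FS = Σ[c'·Δl_i + (W_i cosα_i − u_i·Δl_i)·tanφ'] / Σ W_i sinα_i, with Δl_i = b_i / cosα_i.
Slice 1: Δl = 3.0/cos(-9.9°) = 3.045 m; N'_1 = 87·cos(-9.9°) − 1·3.045 = 82.7; c'Δl = 4.57; W sinα = -15.0
Slice 2: Δl = 1.6/cos(-2.6°) = 1.602 m; N'_2 = 110·cos(-2.6°) − 13·1.602 = 89.1; c'Δl = 2.40; W sinα = -5.0
Slice 3: Δl = 3.0/cos4.6° = 3.010 m; N'_3 = 310·cos4.6° − 46·3.010 = 170.6; c'Δl = 4.51; W sinα = 24.9
Slice 4: Δl = 3.0/cos14.2° = 3.095 m; N'_4 = 389·cos14.2° − 29·3.095 = 287.4; c'Δl = 4.64; W sinα = 95.4
Slice 5: Δl = 2.7/cos23.7° = 2.949 m; N'_5 = 300·cos23.7° − 4·2.949 = 262.9; c'Δl = 4.42; W sinα = 120.6
Slice 6: Δl = 3.1/cos34.1° = 3.744 m; N'_6 = 250·cos34.1° − 11·3.744 = 165.8; c'Δl = 5.62; W sinα = 140.2
Slice 7: Δl = 2.9/cos46.4° = 4.205 m; N'_7 = 95·cos46.4° − 11·4.205 = 19.3; c'Δl = 6.31; W sinα = 68.8
Σc'Δl = 32.5 kN/m; ΣN' = 1077.6 kN/m; ΣW sinα = 429.9 kN/m
Resisting = 32.5 + 1077.6·tan30.1° = 32.5 + 624.7 = 657.2 kN/m
FS = 657.2 / 429.9 = 1.529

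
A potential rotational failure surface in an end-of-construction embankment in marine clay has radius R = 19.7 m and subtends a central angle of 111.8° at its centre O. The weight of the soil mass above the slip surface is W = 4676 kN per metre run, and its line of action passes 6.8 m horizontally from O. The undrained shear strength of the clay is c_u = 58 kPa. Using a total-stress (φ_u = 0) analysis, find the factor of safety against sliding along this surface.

FS = 1.38

Taking moments about the centre O, the resisting moment is provided by the undrained shear strength acting along the arc:
Arc length L_a = R·θ = 19.7·(111.8°·π/180) = 19.7·1.9513 = 38.44 m
M_R = c_u·L_a·R = 58·38.44·19.7 = 43921.7 kN·m/m
M_D = W·d = 4676·6.8 = 31796.8 kN·m/m
FS = M_R / M_D = 43921.7 / 31796.8 = 1.381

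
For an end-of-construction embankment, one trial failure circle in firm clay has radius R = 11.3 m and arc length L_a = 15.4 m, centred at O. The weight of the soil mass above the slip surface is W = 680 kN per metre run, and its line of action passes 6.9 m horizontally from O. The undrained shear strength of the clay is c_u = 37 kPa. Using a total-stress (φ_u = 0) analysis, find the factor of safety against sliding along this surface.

FS = 1.37

Taking moments about the centre O, the resisting moment is provided by the undrained shear strength acting along the arc:
M_R = c_u·L_a·R = 37·15.40·11.3 = 6438.7 kN·m/m
M_D = W·d = 680·6.9 = 4692.0 kN·m/m
FS = M_R / M_D = 6438.7 / 4692.0 = 1.372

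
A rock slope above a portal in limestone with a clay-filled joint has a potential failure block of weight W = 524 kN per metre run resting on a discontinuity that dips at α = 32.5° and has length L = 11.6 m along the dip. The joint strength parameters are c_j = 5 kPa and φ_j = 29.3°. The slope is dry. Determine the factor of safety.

Resolving the block weight along and normal to the plane and applying the Mohr–Coulomb strength on the joint:
N' = W cosα = 524·cos32.5° = 441.9 kN/m
Driving force T = W sinα = 524·sin32.5° = 281.5 kN/m
Resisting force R = c_j·L + N'·tanφ_j = 5·11.6 + 441.9·tan29.3° = 58.0 + 248.0 = 306.0 kN/m
FS = R / T = 306.0 / 281.5 = 1.087

FS = 1.09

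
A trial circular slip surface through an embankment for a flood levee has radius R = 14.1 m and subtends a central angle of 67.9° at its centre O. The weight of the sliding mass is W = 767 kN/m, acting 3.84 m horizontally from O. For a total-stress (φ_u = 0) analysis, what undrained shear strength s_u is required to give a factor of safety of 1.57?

s_u = 19.6 kPa

FS = s_u·L_a·R / (W·d), so s_u = FS·W·d / (L_a·R).
Arc length L_a = R·θ = 14.1·(67.9°·π/180) = 14.1·1.1851 = 16.71 m
s_u = 1.57·767·3.84 / (16.71·14.1) = 4624.1 / 235.61 = 19.63 kPa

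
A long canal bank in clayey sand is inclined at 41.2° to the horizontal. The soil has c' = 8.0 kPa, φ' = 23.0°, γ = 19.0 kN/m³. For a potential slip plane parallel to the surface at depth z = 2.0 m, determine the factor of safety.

FS = 0.91

For an infinite slope with a slip plane parallel to the surface (no pore pressure): FS = [c' + γz cos²β tanφ'] / [γz sinβ cosβ].
γz = 19.0·2.0 = 38.00 kN/m²
Numerator = 8.0 + 38.00·cos²41.2°·tan23.0° = 8.0 + 38.00·0.5661·0.4245 = 17.132 kPa
Denominator = 38.00·sin41.2°·cos41.2° = 38.00·0.6587·0.7524 = 18.833 kPa
FS = 17.132 / 18.833 = 0.910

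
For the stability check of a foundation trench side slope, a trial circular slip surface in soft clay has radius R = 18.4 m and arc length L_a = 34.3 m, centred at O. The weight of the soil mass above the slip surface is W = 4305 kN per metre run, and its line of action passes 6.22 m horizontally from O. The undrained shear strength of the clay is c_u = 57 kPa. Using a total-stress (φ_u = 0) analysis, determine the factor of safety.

FS = 1.34

Taking moments about the centre O, the resisting moment is provided by the undrained shear strength acting along the arc:
M_R = c_u·L_a·R = 57·34.30·18.4 = 35973.8 kN·m/m
M_D = W·d = 4305·6.22 = 26777.1 kN·m/m
FS = M_R / M_D = 35973.8 / 26777.1 = 1.343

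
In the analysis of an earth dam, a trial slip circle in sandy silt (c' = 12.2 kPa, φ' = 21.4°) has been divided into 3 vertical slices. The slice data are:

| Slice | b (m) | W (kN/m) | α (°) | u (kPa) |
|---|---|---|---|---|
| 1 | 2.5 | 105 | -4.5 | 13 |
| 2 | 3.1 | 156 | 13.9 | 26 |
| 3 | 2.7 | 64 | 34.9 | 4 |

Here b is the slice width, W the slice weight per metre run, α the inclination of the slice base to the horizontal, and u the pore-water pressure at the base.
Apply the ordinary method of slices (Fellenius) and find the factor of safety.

FS = 2.74

Ordinary method of slices: FS = Σ[c'·Δl_i + (W_i cosα_i − u_i·Δl_i)·tanφ'] / Σ W_i sinα_i, with Δl_i = b_i / cosα_i.
Slice 1: Δl = 2.5/cos(-4.5°) = 2.508 m; N'_1 = 105·cos(-4.5°) − 13·2.508 = 72.1; c'Δl = 30.59; W sinα = -8.2
Slice 2: Δl = 3.1/cos13.9° = 3.194 m; N'_2 = 156·cos13.9° − 26·3.194 = 68.4; c'Δl = 38.96; W sinα = 37.5
Slice 3: Δl = 2.7/cos34.9° = 3.292 m; N'_3 = 64·cos34.9° − 4·3.292 = 39.3; c'Δl = 40.16; W sinα = 36.6
Σc'Δl = 109.7 kN/m; ΣN' = 179.8 kN/m; ΣW sinα = 65.9 kN/m
Resisting = 109.7 + 179.8·tan21.4° = 109.7 + 70.5 = 180.2 kN/m
FS = 180.2 / 65.9 = 2.736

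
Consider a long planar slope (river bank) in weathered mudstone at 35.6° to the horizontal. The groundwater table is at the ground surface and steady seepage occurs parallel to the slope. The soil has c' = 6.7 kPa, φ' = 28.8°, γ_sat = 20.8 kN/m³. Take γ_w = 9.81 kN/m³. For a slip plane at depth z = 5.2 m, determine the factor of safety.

FS = 0.54

With seepage parallel to the slope and the water table at the surface, the effective normal stress on the slip plane uses the buoyant unit weight γ' = γ_sat − γ_w while the driving shear stress uses γ_sat:
FS = [c' + γ' z cos²β tanφ'] / [γ_sat z sinβ cosβ]
γ' = 20.8 − 9.81 = 10.99 kN/m³
Numerator = 6.7 + 10.99·5.2·cos²35.6°·tan28.8° = 6.7 + 10.99·5.2·0.6611·0.5498 = 27.471 kPa
Denominator = 20.8·5.2·sin35.6°·cos35.6° = 20.8·5.2·0.5821·0.8131 = 51.195 kPa
FS = 27.471 / 51.195 = 0.537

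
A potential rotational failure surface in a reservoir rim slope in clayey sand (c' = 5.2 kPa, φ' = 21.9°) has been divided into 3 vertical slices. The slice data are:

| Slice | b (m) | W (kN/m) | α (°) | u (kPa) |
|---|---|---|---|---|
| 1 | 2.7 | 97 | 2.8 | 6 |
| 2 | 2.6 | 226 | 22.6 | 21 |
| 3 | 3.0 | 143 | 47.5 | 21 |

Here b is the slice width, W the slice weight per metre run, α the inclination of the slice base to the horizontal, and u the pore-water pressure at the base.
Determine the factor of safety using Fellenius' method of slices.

FS = 0.74

Ordinary method of slices: FS = Σ[c'·Δl_i + (W_i cosα_i − u_i·Δl_i)·tanφ'] / Σ W_i sinα_i, with Δl_i = b_i / cosα_i.
Slice 1: Δl = 2.7/cos2.8° = 2.703 m; N'_1 = 97·cos2.8° − 6·2.703 = 80.7; c'Δl = 14.06; W sinα = 4.7
Slice 2: Δl = 2.6/cos22.6° = 2.816 m; N'_2 = 226·cos22.6° − 21·2.816 = 149.5; c'Δl = 14.64; W sinα = 86.9
Slice 3: Δl = 3.0/cos47.5° = 4.441 m; N'_3 = 143·cos47.5° − 21·4.441 = 3.4; c'Δl = 23.09; W sinα = 105.4
Σc'Δl = 51.8 kN/m; ΣN' = 233.5 kN/m; ΣW sinα = 197.0 kN/m
Resisting = 51.8 + 233.5·tan21.9° = 51.8 + 93.9 = 145.7 kN/m
FS = 145.7 / 197.0 = 0.739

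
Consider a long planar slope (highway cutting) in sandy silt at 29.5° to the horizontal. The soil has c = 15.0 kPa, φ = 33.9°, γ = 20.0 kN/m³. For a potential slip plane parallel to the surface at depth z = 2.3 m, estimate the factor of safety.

FS = 1.95

For an infinite slope with a slip plane parallel to the surface (no pore pressure): FS = [c + γz cos²β tanφ] / [γz sinβ cosβ].
γz = 20.0·2.3 = 46.00 kN/m²
Numerator = 15.0 + 46.00·cos²29.5°·tan33.9° = 15.0 + 46.00·0.7575·0.6720 = 38.415 kPa
Denominator = 46.00·sin29.5°·cos29.5° = 46.00·0.4924·0.8704 = 19.715 kPa
FS = 38.415 / 19.715 = 1.949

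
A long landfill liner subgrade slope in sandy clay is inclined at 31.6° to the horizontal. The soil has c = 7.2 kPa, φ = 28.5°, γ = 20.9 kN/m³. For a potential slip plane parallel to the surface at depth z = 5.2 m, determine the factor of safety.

For an infinite slope with a slip plane parallel to the surface (no pore pressure): FS = [c + γz cos²β tanφ] / [γz sinβ cosβ].
γz = 20.9·5.2 = 108.68 kN/m²
Numerator = 7.2 + 108.68·cos²31.6°·tan28.5° = 7.2 + 108.68·0.7254·0.5430 = 50.007 kPa
Denominator = 108.68·sin31.6°·cos31.6° = 108.68·0.5240·0.8517 = 48.503 kPa
FS = 50.007 / 48.503 = 1.031

FS = 1.03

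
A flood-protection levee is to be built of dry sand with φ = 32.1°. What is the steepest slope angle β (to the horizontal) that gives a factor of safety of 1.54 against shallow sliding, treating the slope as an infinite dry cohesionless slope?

β = 22.2°

For an infinite dry cohesionless slope FS = tanφ/tanβ, so tanβ = tanφ / FS.
tanβ = tan32.1° / 1.54 = 0.6273 / 1.54 = 0.4073
β = arctan(0.4073) = 22.16°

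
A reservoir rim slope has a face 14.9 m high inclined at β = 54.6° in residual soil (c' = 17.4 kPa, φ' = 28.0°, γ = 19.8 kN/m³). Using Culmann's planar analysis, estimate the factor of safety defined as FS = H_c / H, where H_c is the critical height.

FS = 1.60

H_c = (4c'/γ) · sinβ cosφ' / [1 − cos(β − φ')]
    = (4·17.4/19.8) · sin54.6°·cos28.0° / [1 − cos26.6°]
    = 3.515 · 0.7197 / 0.1058 = 23.90 m
FS = H_c / H = 23.90 / 14.9 = 1.604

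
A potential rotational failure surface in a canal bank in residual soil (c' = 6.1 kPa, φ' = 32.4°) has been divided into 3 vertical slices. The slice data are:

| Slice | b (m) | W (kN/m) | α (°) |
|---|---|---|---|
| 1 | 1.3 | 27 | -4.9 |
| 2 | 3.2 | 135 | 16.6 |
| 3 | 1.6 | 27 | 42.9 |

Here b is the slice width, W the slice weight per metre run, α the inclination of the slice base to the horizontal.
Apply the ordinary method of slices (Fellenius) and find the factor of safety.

FS = 2.81

Ordinary method of slices: FS = Σ[c'·Δl_i + (W_i cosα_i)·tanφ'] / Σ W_i sinα_i, with Δl_i = b_i / cosα_i.
Slice 1: Δl = 1.3/cos(-4.9°) = 1.305 m; N'_1 = 27·cos(-4.9°) = 26.9; c'Δl = 7.96; W sinα = -2.3
Slice 2: Δl = 3.2/cos16.6° = 3.339 m; N'_2 = 135·cos16.6° = 129.4; c'Δl = 20.37; W sinα = 38.6
Slice 3: Δl = 1.6/cos42.9° = 2.184 m; N'_3 = 27·cos42.9° = 19.8; c'Δl = 13.32; W sinα = 18.4
Σc'Δl = 41.7 kN/m; ΣN' = 176.1 kN/m; ΣW sinα = 54.6 kN/m
Resisting = 41.7 + 176.1·tan32.4° = 41.7 + 111.7 = 153.4 kN/m
FS = 153.4 / 54.6 = 2.807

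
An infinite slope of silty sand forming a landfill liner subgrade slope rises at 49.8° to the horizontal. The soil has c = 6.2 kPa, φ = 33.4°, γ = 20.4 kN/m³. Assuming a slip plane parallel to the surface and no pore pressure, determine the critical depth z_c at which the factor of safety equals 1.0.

z_c = 1.39 m

Setting FS = 1.00 in FS = [c + γz cos²β tanφ] / [γz sinβ cosβ] and solving for z:
z = c / [γ cosβ (FS·sinβ − cosβ·tanφ)]
  = 6.2 / [20.4·cos49.8°·(1.00·sin49.8° − cos49.8°·tan33.4°)]
  = 6.2 / [20.4·0.6455·(1.00·0.7638 − 0.6455·0.6594)]
  = 6.2 / 4.4531 = 1.392 m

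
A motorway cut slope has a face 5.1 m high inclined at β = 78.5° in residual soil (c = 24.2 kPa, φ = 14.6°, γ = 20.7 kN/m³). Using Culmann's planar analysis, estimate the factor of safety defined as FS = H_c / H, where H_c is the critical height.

H_c = (4c/γ) · sinβ cosφ / [1 − cos(β − φ)]
    = (4·24.2/20.7) · sin78.5°·cos14.6° / [1 − cos63.9°]
    = 4.676 · 0.9483 / 0.5601 = 7.92 m
FS = H_c / H = 7.92 / 5.1 = 1.553

FS = 1.55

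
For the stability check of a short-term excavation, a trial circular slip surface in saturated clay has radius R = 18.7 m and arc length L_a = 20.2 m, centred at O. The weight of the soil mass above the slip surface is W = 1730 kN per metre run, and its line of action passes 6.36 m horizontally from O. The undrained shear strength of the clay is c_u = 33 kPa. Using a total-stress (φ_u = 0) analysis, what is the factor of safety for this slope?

Taking moments about the centre O, the resisting moment is provided by the undrained shear strength acting along the arc:
M_R = c_u·L_a·R = 33·20.20·18.7 = 12465.4 kN·m/m
M_D = W·d = 1730·6.36 = 11002.8 kN·m/m
FS = M_R / M_D = 12465.4 / 11002.8 = 1.133

FS = 1.13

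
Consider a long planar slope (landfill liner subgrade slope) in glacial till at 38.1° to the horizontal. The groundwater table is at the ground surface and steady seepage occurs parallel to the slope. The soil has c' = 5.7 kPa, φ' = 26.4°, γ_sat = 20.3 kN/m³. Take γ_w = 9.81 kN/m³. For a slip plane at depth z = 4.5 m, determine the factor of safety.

With seepage parallel to the slope and the water table at the surface, the effective normal stress on the slip plane uses the buoyant unit weight γ' = γ_sat − γ_w while the driving shear stress uses γ_sat:
FS = [c' + γ' z cos²β tanφ'] / [γ_sat z sinβ cosβ]
γ' = 20.3 − 9.81 = 10.49 kN/m³
Numerator = 5.7 + 10.49·4.5·cos²38.1°·tan26.4° = 5.7 + 10.49·4.5·0.6193·0.4964 = 20.211 kPa
Denominator = 20.3·4.5·sin38.1°·cos38.1° = 20.3·4.5·0.6170·0.7869 = 44.357 kPa
FS = 20.211 / 44.357 = 0.456

FS = 0.46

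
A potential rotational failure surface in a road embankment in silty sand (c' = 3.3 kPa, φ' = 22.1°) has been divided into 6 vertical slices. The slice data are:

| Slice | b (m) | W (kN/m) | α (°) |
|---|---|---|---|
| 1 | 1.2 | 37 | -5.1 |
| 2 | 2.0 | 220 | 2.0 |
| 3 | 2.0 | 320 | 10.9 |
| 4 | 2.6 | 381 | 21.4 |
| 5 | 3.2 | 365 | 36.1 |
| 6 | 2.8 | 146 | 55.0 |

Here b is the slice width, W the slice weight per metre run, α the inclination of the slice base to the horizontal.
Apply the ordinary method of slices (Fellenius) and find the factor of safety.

FS = 1.09

Ordinary method of slices: FS = Σ[c'·Δl_i + (W_i cosα_i)·tanφ'] / Σ W_i sinα_i, with Δl_i = b_i / cosα_i.
Slice 1: Δl = 1.2/cos(-5.1°) = 1.205 m; N'_1 = 37·cos(-5.1°) = 36.9; c'Δl = 3.98; W sinα = -3.3
Slice 2: Δl = 2.0/cos2.0° = 2.001 m; N'_2 = 220·cos2.0° = 219.9; c'Δl = 6.60; W sinα = 7.7
Slice 3: Δl = 2.0/cos10.9° = 2.037 m; N'_3 = 320·cos10.9° = 314.2; c'Δl = 6.72; W sinα = 60.5
Slice 4: Δl = 2.6/cos21.4° = 2.793 m; N'_4 = 381·cos21.4° = 354.7; c'Δl = 9.22; W sinα = 139.0
Slice 5: Δl = 3.2/cos36.1° = 3.960 m; N'_5 = 365·cos36.1° = 294.9; c'Δl = 13.07; W sinα = 215.1
Slice 6: Δl = 2.8/cos55.0° = 4.882 m; N'_6 = 146·cos55.0° = 83.7; c'Δl = 16.11; W sinα = 119.6
Σc'Δl = 55.7 kN/m; ΣN' = 1304.3 kN/m; ΣW sinα = 538.6 kN/m
Resisting = 55.7 + 1304.3·tan22.1° = 55.7 + 529.6 = 585.3 kN/m
FS = 585.3 / 538.6 = 1.087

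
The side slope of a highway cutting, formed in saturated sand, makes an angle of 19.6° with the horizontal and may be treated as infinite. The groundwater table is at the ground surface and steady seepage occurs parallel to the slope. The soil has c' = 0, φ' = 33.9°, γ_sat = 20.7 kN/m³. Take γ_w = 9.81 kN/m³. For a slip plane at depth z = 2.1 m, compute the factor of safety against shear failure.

FS = 0.99

With seepage parallel to the slope and the water table at the surface, the effective normal stress on the slip plane uses the buoyant unit weight γ' = γ_sat − γ_w while the driving shear stress uses γ_sat:
FS = [c' + γ' z cos²β tanφ'] / [γ_sat z sinβ cosβ]
(For c' = 0 this reduces to FS = (γ'/γ_sat)·tanφ'/tanβ.)
γ' = 20.7 − 9.81 = 10.89 kN/m³
Numerator = 0.0 + 10.89·2.1·cos²19.6°·tan33.9° = 0.0 + 10.89·2.1·0.8875·0.6720 = 13.638 kPa
Denominator = 20.7·2.1·sin19.6°·cos19.6° = 20.7·2.1·0.3355·0.9421 = 13.737 kPa
FS = 13.638 / 13.737 = 0.993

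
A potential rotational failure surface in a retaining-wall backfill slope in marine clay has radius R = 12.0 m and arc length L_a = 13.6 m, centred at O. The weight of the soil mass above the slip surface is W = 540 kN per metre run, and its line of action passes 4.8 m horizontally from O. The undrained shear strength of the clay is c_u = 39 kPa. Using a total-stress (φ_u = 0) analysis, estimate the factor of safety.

Taking moments about the centre O, the resisting moment is provided by the undrained shear strength acting along the arc:
M_R = c_u·L_a·R = 39·13.60·12.0 = 6364.8 kN·m/m
M_D = W·d = 540·4.8 = 2592.0 kN·m/m
FS = M_R / M_D = 6364.8 / 2592.0 = 2.456

FS = 2.46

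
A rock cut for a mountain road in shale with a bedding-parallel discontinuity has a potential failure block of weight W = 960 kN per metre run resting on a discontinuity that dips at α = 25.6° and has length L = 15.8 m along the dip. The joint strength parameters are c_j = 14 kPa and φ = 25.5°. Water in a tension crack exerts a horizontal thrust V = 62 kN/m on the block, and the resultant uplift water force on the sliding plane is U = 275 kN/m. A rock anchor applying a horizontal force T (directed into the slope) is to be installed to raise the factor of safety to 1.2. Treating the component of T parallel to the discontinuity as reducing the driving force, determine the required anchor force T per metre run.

Resolving forces along and normal to the sliding plane, with the horizontal anchor force T adding T·sinα to the effective normal force and T·cosα acting up the plane against the driving force:
FS = [c_jL + (W cosα − U − V sinα + T sinα) tanφ] / [W sinα + V cosα − T cosα]
Without the anchor: N' = 564.0 kN/m, driving T_d = 470.7 kN/m, resisting R = 14·15.8 + 564.0·tan25.5° = 490.2 kN/m, FS = 1.04.
Setting FS = 1.2 and solving for T:
1.2·(470.7 − T cos25.6°) = 490.2 + T sin25.6°·tan25.5°
T·(sin25.6°·tan25.5° + 1.2·cos25.6°) = 1.2·470.7 − 490.2
T·(0.4321·0.4770 + 1.2·0.9018) = 564.9 − 490.2 = 74.7
T·1.2883 = 74.7
T = 58.0 kN/m

T = 58 kN/m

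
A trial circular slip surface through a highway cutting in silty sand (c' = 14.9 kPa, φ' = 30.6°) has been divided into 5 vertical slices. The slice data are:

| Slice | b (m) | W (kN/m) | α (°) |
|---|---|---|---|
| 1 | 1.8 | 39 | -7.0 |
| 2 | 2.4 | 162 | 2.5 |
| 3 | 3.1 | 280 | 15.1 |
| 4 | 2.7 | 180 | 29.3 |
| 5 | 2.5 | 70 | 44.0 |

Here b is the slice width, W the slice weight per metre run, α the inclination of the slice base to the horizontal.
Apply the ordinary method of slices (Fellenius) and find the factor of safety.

FS = 2.88

Ordinary method of slices: FS = Σ[c'·Δl_i + (W_i cosα_i)·tanφ'] / Σ W_i sinα_i, with Δl_i = b_i / cosα_i.
Slice 1: Δl = 1.8/cos(-7.0°) = 1.814 m; N'_1 = 39·cos(-7.0°) = 38.7; c'Δl = 27.02; W sinα = -4.8
Slice 2: Δl = 2.4/cos2.5° = 2.402 m; N'_2 = 162·cos2.5° = 161.8; c'Δl = 35.79; W sinα = 7.1
Slice 3: Δl = 3.1/cos15.1° = 3.211 m; N'_3 = 280·cos15.1° = 270.3; c'Δl = 47.84; W sinα = 72.9
Slice 4: Δl = 2.7/cos29.3° = 3.096 m; N'_4 = 180·cos29.3° = 157.0; c'Δl = 46.13; W sinα = 88.1
Slice 5: Δl = 2.5/cos44.0° = 3.475 m; N'_5 = 70·cos44.0° = 50.4; c'Δl = 51.78; W sinα = 48.6
Σc'Δl = 208.6 kN/m; ΣN' = 678.2 kN/m; ΣW sinα = 212.0 kN/m
Resisting = 208.6 + 678.2·tan30.6° = 208.6 + 401.1 = 609.7 kN/m
FS = 609.7 / 212.0 = 2.876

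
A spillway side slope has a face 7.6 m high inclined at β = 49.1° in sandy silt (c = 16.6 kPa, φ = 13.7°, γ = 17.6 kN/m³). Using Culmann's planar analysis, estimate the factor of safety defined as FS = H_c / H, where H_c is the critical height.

H_c = (4c/γ) · sinβ cosφ / [1 − cos(β − φ)]
    = (4·16.6/17.6) · sin49.1°·cos13.7° / [1 − cos35.4°]
    = 3.773 · 0.7343 / 0.1849 = 14.99 m
FS = H_c / H = 14.99 / 7.6 = 1.972

FS = 1.97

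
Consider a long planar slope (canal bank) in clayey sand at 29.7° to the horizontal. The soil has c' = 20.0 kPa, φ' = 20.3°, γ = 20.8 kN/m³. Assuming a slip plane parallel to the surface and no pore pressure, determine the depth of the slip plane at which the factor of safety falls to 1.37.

z = 3.10 m

Setting FS = 1.37 in FS = [c' + γz cos²β tanφ'] / [γz sinβ cosβ] and solving for z:
z = c' / [γ cosβ (FS·sinβ − cosβ·tanφ')]
  = 20.0 / [20.8·cos29.7°·(1.37·sin29.7° − cos29.7°·tan20.3°)]
  = 20.0 / [20.8·0.8686·(1.37·0.4955 − 0.8686·0.3699)]
  = 20.0 / 6.4585 = 3.097 m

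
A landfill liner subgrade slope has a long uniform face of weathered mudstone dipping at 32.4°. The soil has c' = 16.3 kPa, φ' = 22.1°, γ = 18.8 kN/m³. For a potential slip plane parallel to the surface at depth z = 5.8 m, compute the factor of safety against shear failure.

For an infinite slope with a slip plane parallel to the surface (no pore pressure): FS = [c' + γz cos²β tanφ'] / [γz sinβ cosβ].
γz = 18.8·5.8 = 109.04 kN/m²
Numerator = 16.3 + 109.04·cos²32.4°·tan22.1° = 16.3 + 109.04·0.7129·0.4061 = 47.864 kPa
Denominator = 109.04·sin32.4°·cos32.4° = 109.04·0.5358·0.8443 = 49.331 kPa
FS = 47.864 / 49.331 = 0.970

FS = 0.97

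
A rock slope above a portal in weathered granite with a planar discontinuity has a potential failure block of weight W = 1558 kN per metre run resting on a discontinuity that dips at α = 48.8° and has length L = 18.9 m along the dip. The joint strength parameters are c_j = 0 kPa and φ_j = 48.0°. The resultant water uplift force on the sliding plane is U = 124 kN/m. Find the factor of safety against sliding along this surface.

FS = 0.85

Resolving the block weight along and normal to the plane and applying the Mohr–Coulomb strength on the joint:
N' = W cosα − U = 1558·cos48.8° − 124 = 902.2 kN/m
Driving force T = W sinα = 1558·sin48.8° = 1172.3 kN/m
Resisting force R = c_j·L + N'·tanφ_j = 0·18.9 + 902.2·tan48.0° = 0.0 + 1002.0 = 1002.0 kN/m
FS = R / T = 1002.0 / 1172.3 = 0.855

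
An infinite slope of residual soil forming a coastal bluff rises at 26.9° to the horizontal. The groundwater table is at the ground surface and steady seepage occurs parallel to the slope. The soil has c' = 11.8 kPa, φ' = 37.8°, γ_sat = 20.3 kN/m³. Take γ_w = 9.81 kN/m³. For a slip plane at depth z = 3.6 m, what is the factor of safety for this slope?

With seepage parallel to the slope and the water table at the surface, the effective normal stress on the slip plane uses the buoyant unit weight γ' = γ_sat − γ_w while the driving shear stress uses γ_sat:
FS = [c' + γ' z cos²β tanφ'] / [γ_sat z sinβ cosβ]
γ' = 20.3 − 9.81 = 10.49 kN/m³
Numerator = 11.8 + 10.49·3.6·cos²26.9°·tan37.8° = 11.8 + 10.49·3.6·0.7953·0.7757 = 35.097 kPa
Denominator = 20.3·3.6·sin26.9°·cos26.9° = 20.3·3.6·0.4524·0.8918 = 29.486 kPa
FS = 35.097 / 29.486 = 1.190

FS = 1.19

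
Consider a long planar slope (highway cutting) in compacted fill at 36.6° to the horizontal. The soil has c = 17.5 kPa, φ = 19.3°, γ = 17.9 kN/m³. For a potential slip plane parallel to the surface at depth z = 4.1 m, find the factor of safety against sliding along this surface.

For an infinite slope with a slip plane parallel to the surface (no pore pressure): FS = [c + γz cos²β tanφ] / [γz sinβ cosβ].
γz = 17.9·4.1 = 73.39 kN/m²
Numerator = 17.5 + 73.39·cos²36.6°·tan19.3° = 17.5 + 73.39·0.6445·0.3502 = 34.065 kPa
Denominator = 73.39·sin36.6°·cos36.6° = 73.39·0.5962·0.8028 = 35.129 kPa
FS = 34.065 / 35.129 = 0.970

FS = 0.97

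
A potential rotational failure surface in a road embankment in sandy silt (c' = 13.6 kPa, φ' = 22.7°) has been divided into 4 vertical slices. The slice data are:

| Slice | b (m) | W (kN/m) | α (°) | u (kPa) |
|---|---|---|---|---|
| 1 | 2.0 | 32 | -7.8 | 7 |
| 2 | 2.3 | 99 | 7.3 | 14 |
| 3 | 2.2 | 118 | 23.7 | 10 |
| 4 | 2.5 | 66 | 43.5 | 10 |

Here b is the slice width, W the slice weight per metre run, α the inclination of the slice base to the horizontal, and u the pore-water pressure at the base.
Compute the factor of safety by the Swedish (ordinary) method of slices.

Ordinary method of slices: FS = Σ[c'·Δl_i + (W_i cosα_i − u_i·Δl_i)·tanφ'] / Σ W_i sinα_i, with Δl_i = b_i / cosα_i.
Slice 1: Δl = 2.0/cos(-7.8°) = 2.019 m; N'_1 = 32·cos(-7.8°) − 7·2.019 = 17.6; c'Δl = 27.45; W sinα = -4.3
Slice 2: Δl = 2.3/cos7.3° = 2.319 m; N'_2 = 99·cos7.3° − 14·2.319 = 65.7; c'Δl = 31.54; W sinα = 12.6
Slice 3: Δl = 2.2/cos23.7° = 2.403 m; N'_3 = 118·cos23.7° − 10·2.403 = 84.0; c'Δl = 32.68; W sinα = 47.4
Slice 4: Δl = 2.5/cos43.5° = 3.446 m; N'_4 = 66·cos43.5° − 10·3.446 = 13.4; c'Δl = 46.87; W sinα = 45.4
Σc'Δl = 138.5 kN/m; ΣN' = 180.7 kN/m; ΣW sinα = 101.1 kN/m
Resisting = 138.5 + 180.7·tan22.7° = 138.5 + 75.6 = 214.1 kN/m
FS = 214.1 / 101.1 = 2.118

FS = 2.12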